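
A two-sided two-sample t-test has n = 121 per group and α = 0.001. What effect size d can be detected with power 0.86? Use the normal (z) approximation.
d ≈ 0.56

Minimum detectable effect (two-sample t-test, normal approximation):
d = (z_{α/2} + z_β) / √(n/2)
d = (3.291 + 1.080) / √(121/2)
d = 4.371 / 7.778
d ≈ 0.56

By Cohen's convention (0.2 small / 0.5 medium / 0.8 large): medium effect.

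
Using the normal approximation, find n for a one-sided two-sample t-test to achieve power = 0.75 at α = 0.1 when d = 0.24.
n = 133 per group

Sample size formula (two-sample t-test, normal approximation):
n = 2 · ((z_α + z_β) / d)²

z_α = 1.282 (for α = 0.1, one-sided)
z_β = 0.674 (for power = 0.75)
d = 0.24

n = 2 · ((1.282 + 0.674) / 0.24)²
n = 2 · (8.150)²
n ≈ 132.84
Round up to the next whole number: n = 133 per group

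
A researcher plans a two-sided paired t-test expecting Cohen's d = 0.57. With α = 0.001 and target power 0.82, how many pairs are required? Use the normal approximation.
n = 55 pairs

Sample size formula (paired t-test, normal approximation):
n = ((z_{α/2} + z_β) / d)²

z_{α/2} = 3.291 (for α = 0.001, two-sided)
z_β = 0.915 (for power = 0.82)
d = 0.57

n = ((3.291 + 0.915) / 0.57)²
n = (7.379)²
n ≈ 54.45
Round up to the next whole number: n = 55 pairs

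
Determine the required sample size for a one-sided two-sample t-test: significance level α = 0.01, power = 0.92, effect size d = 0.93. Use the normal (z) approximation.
n = 33 per group

Sample size formula (two-sample t-test, normal approximation):
n = 2 · ((z_α + z_β) / d)²

z_α = 2.326 (for α = 0.01, one-sided)
z_β = 1.405 (for power = 0.92)
d = 0.93

n = 2 · ((2.326 + 1.405) / 0.93)²
n = 2 · (4.012)²
n ≈ 32.19
Round up to the next whole number: n = 33 per group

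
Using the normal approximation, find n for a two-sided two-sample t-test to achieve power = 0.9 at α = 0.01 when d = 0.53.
n = 106 per group

Sample size formula (two-sample t-test, normal approximation):
n = 2 · ((z_{α/2} + z_β) / d)²

z_{α/2} = 2.576 (for α = 0.01, two-sided)
z_β = 1.282 (for power = 0.9)
d = 0.53

n = 2 · ((2.576 + 1.282) / 0.53)²
n = 2 · (7.279)²
n ≈ 105.97
Round up to the next whole number: n = 106 per group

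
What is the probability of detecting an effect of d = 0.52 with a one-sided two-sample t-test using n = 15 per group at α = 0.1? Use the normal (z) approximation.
Power ≈ 0.56

Power calculation (two-sample t-test, normal approximation):
z_β = d · √(n/2) - z_α
z_β = 0.52 · √(15/2) - 1.282
z_β = 0.52 · 2.739 - 1.282
z_β = 0.143

Power = Φ(z_β) = Φ(0.143) ≈ 0.557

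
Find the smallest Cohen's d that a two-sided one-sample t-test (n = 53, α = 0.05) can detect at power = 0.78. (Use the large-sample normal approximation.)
d ≈ 0.38

Minimum detectable effect (one-sample t-test, normal approximation):
d = (z_{α/2} + z_β) / √n
d = (1.960 + 0.772) / √53
d = 2.732 / 7.280
d ≈ 0.38

By Cohen's convention (0.2 small / 0.5 medium / 0.8 large): small effect.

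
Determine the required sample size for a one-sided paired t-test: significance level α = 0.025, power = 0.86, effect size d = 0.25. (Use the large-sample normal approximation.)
n = 148 pairs

Sample size formula (paired t-test, normal approximation):
n = ((z_α + z_β) / d)²

z_α = 1.960 (for α = 0.025, one-sided)
z_β = 1.080 (for power = 0.86)
d = 0.25

n = ((1.960 + 1.080) / 0.25)²
n = (12.160)²
n ≈ 147.87
Round up to the next whole number: n = 148 pairs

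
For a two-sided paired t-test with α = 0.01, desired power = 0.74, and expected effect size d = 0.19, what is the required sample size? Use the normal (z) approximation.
n = 288 pairs

Sample size formula (paired t-test, normal approximation):
n = ((z_{α/2} + z_β) / d)²

z_{α/2} = 2.576 (for α = 0.01, two-sided)
z_β = 0.643 (for power = 0.74)
d = 0.19

n = ((2.576 + 0.643) / 0.19)²
n = (16.942)²
n ≈ 287.03
Round up to the next whole number: n = 288 pairs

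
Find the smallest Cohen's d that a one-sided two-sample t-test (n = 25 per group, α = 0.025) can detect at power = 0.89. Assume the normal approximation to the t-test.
d ≈ 0.90

Minimum detectable effect (two-sample t-test, normal approximation):
d = (z_α + z_β) / √(n/2)
d = (1.960 + 1.227) / √(25/2)
d = 3.186 / 3.536
d ≈ 0.90

By Cohen's convention (0.2 small / 0.5 medium / 0.8 large): large effect.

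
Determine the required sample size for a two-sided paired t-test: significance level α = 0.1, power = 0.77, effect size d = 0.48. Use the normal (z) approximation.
n = 25 pairs

Sample size formula (paired t-test, normal approximation):
n = ((z_{α/2} + z_β) / d)²

z_{α/2} = 1.645 (for α = 0.1, two-sided)
z_β = 0.739 (for power = 0.77)
d = 0.48

n = ((1.645 + 0.739) / 0.48)²
n = (4.967)²
n ≈ 24.67
Round up to the next whole number: n = 25 pairs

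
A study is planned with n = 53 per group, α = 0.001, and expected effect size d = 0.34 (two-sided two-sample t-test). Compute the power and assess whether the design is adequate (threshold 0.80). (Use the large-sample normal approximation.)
Power ≈ 0.06; the study is underpowered (power < 0.80)

Power calculation (two-sample t-test, normal approximation):
z_β = d · √(n/2) - z_{α/2}
z_β = 0.34 · √(53/2) - 3.291
z_β = 0.34 · 5.148 - 3.291
z_β = -1.540

Power = Φ(z_β) = Φ(-1.540) ≈ 0.062

Effect size d = 0.34 is small by Cohen's convention (0.2/0.5/0.8).

Threshold: power ≥ 0.80 is conventionally adequate.
Power ≈ 0.06 → the study is underpowered (power < 0.80).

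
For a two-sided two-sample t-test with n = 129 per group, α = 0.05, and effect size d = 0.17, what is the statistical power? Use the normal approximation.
Power ≈ 0.28

Power calculation (two-sample t-test, normal approximation):
z_β = d · √(n/2) - z_{α/2}
z_β = 0.17 · √(129/2) - 1.960
z_β = 0.17 · 8.031 - 1.960
z_β = -0.595

Power = Φ(z_β) = Φ(-0.595) ≈ 0.276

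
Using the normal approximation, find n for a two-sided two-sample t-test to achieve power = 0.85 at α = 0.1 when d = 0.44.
n = 75 per group

Sample size formula (two-sample t-test, normal approximation):
n = 2 · ((z_{α/2} + z_β) / d)²

z_{α/2} = 1.645 (for α = 0.1, two-sided)
z_β = 1.036 (for power = 0.85)
d = 0.44

n = 2 · ((1.645 + 1.036) / 0.44)²
n = 2 · (6.093)²
n ≈ 74.25
Round up to the next whole number: n = 75 per group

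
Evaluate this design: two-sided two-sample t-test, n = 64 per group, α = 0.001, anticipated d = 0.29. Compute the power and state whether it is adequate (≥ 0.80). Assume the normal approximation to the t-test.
Power ≈ 0.05; the study is underpowered (power < 0.80)

Power calculation (two-sample t-test, normal approximation):
z_β = d · √(n/2) - z_{α/2}
z_β = 0.29 · √(64/2) - 3.291
z_β = 0.29 · 5.657 - 3.291
z_β = -1.650

Power = Φ(z_β) = Φ(-1.650) ≈ 0.049

Effect size d = 0.29 is small by Cohen's convention (0.2/0.5/0.8).

Threshold: power ≥ 0.80 is conventionally adequate.
Power ≈ 0.05 → the study is underpowered (power < 0.80).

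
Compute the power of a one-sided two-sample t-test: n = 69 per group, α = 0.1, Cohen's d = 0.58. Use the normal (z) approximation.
Power ≈ 0.98

Power calculation (two-sample t-test, normal approximation):
z_β = d · √(n/2) - z_α
z_β = 0.58 · √(69/2) - 1.282
z_β = 0.58 · 5.874 - 1.282
z_β = 2.125

Power = Φ(z_β) = Φ(2.125) ≈ 0.983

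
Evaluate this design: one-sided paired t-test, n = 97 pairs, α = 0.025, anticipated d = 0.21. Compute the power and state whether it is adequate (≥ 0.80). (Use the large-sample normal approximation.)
Power ≈ 0.54; the study is underpowered (power < 0.80)

Power calculation (paired t-test, normal approximation):
z_β = d · √n - z_α
z_β = 0.21 · √97 - 1.960
z_β = 0.21 · 9.849 - 1.960
z_β = 0.108

Power = Φ(z_β) = Φ(0.108) ≈ 0.543

Effect size d = 0.21 is small by Cohen's convention (0.2/0.5/0.8).

Threshold: power ≥ 0.80 is conventionally adequate.
Power ≈ 0.54 → the study is underpowered (power < 0.80).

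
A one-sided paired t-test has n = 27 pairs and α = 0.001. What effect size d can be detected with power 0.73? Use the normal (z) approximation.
d ≈ 0.71

Minimum detectable effect (paired t-test, normal approximation):
d = (z_α + z_β) / √n
d = (3.090 + 0.613) / √27
d = 3.703 / 5.196
d ≈ 0.71

By Cohen's convention (0.2 small / 0.5 medium / 0.8 large): medium effect.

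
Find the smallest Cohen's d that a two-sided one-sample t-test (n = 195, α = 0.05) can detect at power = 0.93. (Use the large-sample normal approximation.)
d ≈ 0.25

Minimum detectable effect (one-sample t-test, normal approximation):
d = (z_{α/2} + z_β) / √n
d = (1.960 + 1.476) / √195
d = 3.436 / 13.964
d ≈ 0.25

By Cohen's convention (0.2 small / 0.5 medium / 0.8 large): small effect.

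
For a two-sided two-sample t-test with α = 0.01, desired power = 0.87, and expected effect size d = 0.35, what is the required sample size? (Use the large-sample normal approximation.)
n = 224 per group

Sample size formula (two-sample t-test, normal approximation):
n = 2 · ((z_{α/2} + z_β) / d)²

z_{α/2} = 2.576 (for α = 0.01, two-sided)
z_β = 1.126 (for power = 0.87)
d = 0.35

n = 2 · ((2.576 + 1.126) / 0.35)²
n = 2 · (10.577)²
n ≈ 223.75
Round up to the next whole number: n = 224 per group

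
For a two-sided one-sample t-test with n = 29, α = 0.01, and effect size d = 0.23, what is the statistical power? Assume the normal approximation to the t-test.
Power ≈ 0.09

Power calculation (one-sample t-test, normal approximation):
z_β = d · √n - z_{α/2}
z_β = 0.23 · √29 - 2.576
z_β = 0.23 · 5.385 - 2.576
z_β = -1.337

Power = Φ(z_β) = Φ(-1.337) ≈ 0.091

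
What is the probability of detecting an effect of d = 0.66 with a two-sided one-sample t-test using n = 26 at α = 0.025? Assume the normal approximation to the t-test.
Power ≈ 0.87

Power calculation (one-sample t-test, normal approximation):
z_β = d · √n - z_{α/2}
z_β = 0.66 · √26 - 2.241
z_β = 0.66 · 5.099 - 2.241
z_β = 1.124

Power = Φ(z_β) = Φ(1.124) ≈ 0.869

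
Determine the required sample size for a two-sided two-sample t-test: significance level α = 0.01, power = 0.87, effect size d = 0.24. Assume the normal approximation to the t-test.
n = 476 per group

Sample size formula (two-sample t-test, normal approximation):
n = 2 · ((z_{α/2} + z_β) / d)²

z_{α/2} = 2.576 (for α = 0.01, two-sided)
z_β = 1.126 (for power = 0.87)
d = 0.24

n = 2 · ((2.576 + 1.126) / 0.24)²
n = 2 · (15.425)²
n ≈ 475.86
Round up to the next whole number: n = 476 per group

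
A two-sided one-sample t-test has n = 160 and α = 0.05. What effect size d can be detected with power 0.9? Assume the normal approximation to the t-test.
d ≈ 0.26

Minimum detectable effect (one-sample t-test, normal approximation):
d = (z_{α/2} + z_β) / √n
d = (1.960 + 1.282) / √160
d = 3.242 / 12.649
d ≈ 0.26

By Cohen's convention (0.2 small / 0.5 medium / 0.8 large): small effect.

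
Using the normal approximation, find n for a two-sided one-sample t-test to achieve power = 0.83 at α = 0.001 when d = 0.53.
n = 65

Sample size formula (one-sample t-test, normal approximation):
n = ((z_{α/2} + z_β) / d)²

z_{α/2} = 3.291 (for α = 0.001, two-sided)
z_β = 0.954 (for power = 0.83)
d = 0.53

n = ((3.291 + 0.954) / 0.53)²
n = (8.009)²
n ≈ 64.14
Round up to the next whole number: n = 65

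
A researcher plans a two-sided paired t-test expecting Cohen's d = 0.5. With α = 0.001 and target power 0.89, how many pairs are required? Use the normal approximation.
n = 82 pairs

Sample size formula (paired t-test, normal approximation):
n = ((z_{α/2} + z_β) / d)²

z_{α/2} = 3.291 (for α = 0.001, two-sided)
z_β = 1.227 (for power = 0.89)
d = 0.5

n = ((3.291 + 1.227) / 0.5)²
n = (9.036)²
n ≈ 81.65
Round up to the next whole number: n = 82 pairs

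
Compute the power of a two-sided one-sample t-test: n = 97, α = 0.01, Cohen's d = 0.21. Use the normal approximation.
Power ≈ 0.31

Power calculation (one-sample t-test, normal approximation):
z_β = d · √n - z_{α/2}
z_β = 0.21 · √97 - 2.576
z_β = 0.21 · 9.849 - 2.576
z_β = -0.508

Power = Φ(z_β) = Φ(-0.508) ≈ 0.306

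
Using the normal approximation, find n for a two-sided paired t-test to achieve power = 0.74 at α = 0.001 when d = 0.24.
n = 269 pairs

Sample size formula (paired t-test, normal approximation):
n = ((z_{α/2} + z_β) / d)²

z_{α/2} = 3.291 (for α = 0.001, two-sided)
z_β = 0.643 (for power = 0.74)
d = 0.24

n = ((3.291 + 0.643) / 0.24)²
n = (16.392)²
n ≈ 268.70
Round up to the next whole number: n = 269 pairs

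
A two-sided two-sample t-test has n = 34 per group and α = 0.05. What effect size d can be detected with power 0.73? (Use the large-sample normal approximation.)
d ≈ 0.62

Minimum detectable effect (two-sample t-test, normal approximation):
d = (z_{α/2} + z_β) / √(n/2)
d = (1.960 + 0.613) / √(34/2)
d = 2.573 / 4.123
d ≈ 0.62

By Cohen's convention (0.2 small / 0.5 medium / 0.8 large): medium effect.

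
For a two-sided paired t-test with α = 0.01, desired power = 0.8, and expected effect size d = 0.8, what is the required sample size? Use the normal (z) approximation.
n = 19 pairs

Sample size formula (paired t-test, normal approximation):
n = ((z_{α/2} + z_β) / d)²

z_{α/2} = 2.576 (for α = 0.01, two-sided)
z_β = 0.842 (for power = 0.8)
d = 0.8

n = ((2.576 + 0.842) / 0.8)²
n = (4.273)²
n ≈ 18.26
Round up to the next whole number: n = 19 pairs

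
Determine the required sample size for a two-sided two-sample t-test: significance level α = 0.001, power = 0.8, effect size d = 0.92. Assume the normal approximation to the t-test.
n = 41 per group

Sample size formula (two-sample t-test, normal approximation):
n = 2 · ((z_{α/2} + z_β) / d)²

z_{α/2} = 3.291 (for α = 0.001, two-sided)
z_β = 0.842 (for power = 0.8)
d = 0.92

n = 2 · ((3.291 + 0.842) / 0.92)²
n = 2 · (4.492)²
n ≈ 40.36
Round up to the next whole number: n = 41 per group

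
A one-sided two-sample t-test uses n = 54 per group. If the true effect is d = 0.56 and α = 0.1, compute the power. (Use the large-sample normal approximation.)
Power ≈ 0.95

Power calculation (two-sample t-test, normal approximation):
z_β = d · √(n/2) - z_α
z_β = 0.56 · √(54/2) - 1.282
z_β = 0.56 · 5.196 - 1.282
z_β = 1.628

Power = Φ(z_β) = Φ(1.628) ≈ 0.948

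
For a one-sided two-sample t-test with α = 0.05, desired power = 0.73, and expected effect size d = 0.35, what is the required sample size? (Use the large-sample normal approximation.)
n = 84 per group

Sample size formula (two-sample t-test, normal approximation):
n = 2 · ((z_α + z_β) / d)²

z_α = 1.645 (for α = 0.05, one-sided)
z_β = 0.613 (for power = 0.73)
d = 0.35

n = 2 · ((1.645 + 0.613) / 0.35)²
n = 2 · (6.451)²
n ≈ 83.23
Round up to the next whole number: n = 84 per group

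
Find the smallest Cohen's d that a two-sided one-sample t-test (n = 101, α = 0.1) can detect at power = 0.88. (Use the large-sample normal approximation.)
d ≈ 0.28

Minimum detectable effect (one-sample t-test, normal approximation):
d = (z_{α/2} + z_β) / √n
d = (1.645 + 1.175) / √101
d = 2.820 / 10.050
d ≈ 0.28

By Cohen's convention (0.2 small / 0.5 medium / 0.8 large): small effect.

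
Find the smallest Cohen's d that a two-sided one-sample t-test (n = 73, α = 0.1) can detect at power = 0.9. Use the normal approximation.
d ≈ 0.34

Minimum detectable effect (one-sample t-test, normal approximation):
d = (z_{α/2} + z_β) / √n
d = (1.645 + 1.282) / √73
d = 2.926 / 8.544
d ≈ 0.34

By Cohen's convention (0.2 small / 0.5 medium / 0.8 large): small effect.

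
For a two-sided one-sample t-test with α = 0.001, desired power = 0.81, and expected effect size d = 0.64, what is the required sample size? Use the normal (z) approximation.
n = 43

Sample size formula (one-sample t-test, normal approximation):
n = ((z_{α/2} + z_β) / d)²

z_{α/2} = 3.291 (for α = 0.001, two-sided)
z_β = 0.878 (for power = 0.81)
d = 0.64

n = ((3.291 + 0.878) / 0.64)²
n = (6.514)²
n ≈ 42.43
Round up to the next whole number: n = 43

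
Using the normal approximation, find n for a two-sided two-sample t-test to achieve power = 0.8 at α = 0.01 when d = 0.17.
n = 809 per group

Sample size formula (two-sample t-test, normal approximation):
n = 2 · ((z_{α/2} + z_β) / d)²

z_{α/2} = 2.576 (for α = 0.01, two-sided)
z_β = 0.842 (for power = 0.8)
d = 0.17

n = 2 · ((2.576 + 0.842) / 0.17)²
n = 2 · (20.106)²
n ≈ 808.50
Round up to the next whole number: n = 809 per group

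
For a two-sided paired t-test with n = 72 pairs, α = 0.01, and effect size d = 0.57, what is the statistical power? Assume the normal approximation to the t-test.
Power ≈ 0.99

Power calculation (paired t-test, normal approximation):
z_β = d · √n - z_{α/2}
z_β = 0.57 · √72 - 2.576
z_β = 0.57 · 8.485 - 2.576
z_β = 2.261

Power = Φ(z_β) = Φ(2.261) ≈ 0.988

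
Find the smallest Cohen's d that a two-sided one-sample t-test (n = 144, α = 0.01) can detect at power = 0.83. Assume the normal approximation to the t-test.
d ≈ 0.29

Minimum detectable effect (one-sample t-test, normal approximation):
d = (z_{α/2} + z_β) / √n
d = (2.576 + 0.954) / √144
d = 3.530 / 12.000
d ≈ 0.29

By Cohen's convention (0.2 small / 0.5 medium / 0.8 large): small effect.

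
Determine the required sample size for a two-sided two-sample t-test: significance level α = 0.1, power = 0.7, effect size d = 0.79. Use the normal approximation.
n = 16 per group

Sample size formula (two-sample t-test, normal approximation):
n = 2 · ((z_{α/2} + z_β) / d)²

z_{α/2} = 1.645 (for α = 0.1, two-sided)
z_β = 0.524 (for power = 0.7)
d = 0.79

n = 2 · ((1.645 + 0.524) / 0.79)²
n = 2 · (2.746)²
n ≈ 15.08
Round up to the next whole number: n = 16 per group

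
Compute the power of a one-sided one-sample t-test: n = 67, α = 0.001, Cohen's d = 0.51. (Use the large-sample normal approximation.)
Power ≈ 0.86

Power calculation (one-sample t-test, normal approximation):
z_β = d · √n - z_α
z_β = 0.51 · √67 - 3.090
z_β = 0.51 · 8.185 - 3.090
z_β = 1.084

Power = Φ(z_β) = Φ(1.084) ≈ 0.861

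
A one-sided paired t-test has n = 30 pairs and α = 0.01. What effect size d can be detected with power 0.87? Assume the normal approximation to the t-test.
d ≈ 0.63

Minimum detectable effect (paired t-test, normal approximation):
d = (z_α + z_β) / √n
d = (2.326 + 1.126) / √30
d = 3.453 / 5.477
d ≈ 0.63

By Cohen's convention (0.2 small / 0.5 medium / 0.8 large): medium effect.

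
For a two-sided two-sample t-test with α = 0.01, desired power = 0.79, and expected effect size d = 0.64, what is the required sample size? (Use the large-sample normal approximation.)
n = 56 per group

Sample size formula (two-sample t-test, normal approximation):
n = 2 · ((z_{α/2} + z_β) / d)²

z_{α/2} = 2.576 (for α = 0.01, two-sided)
z_β = 0.806 (for power = 0.79)
d = 0.64

n = 2 · ((2.576 + 0.806) / 0.64)²
n = 2 · (5.284)²
n ≈ 55.84
Round up to the next whole number: n = 56 per group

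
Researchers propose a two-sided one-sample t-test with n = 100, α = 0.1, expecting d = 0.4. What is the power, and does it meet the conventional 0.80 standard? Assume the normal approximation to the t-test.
Power ≈ 0.99; the study is adequately powered (power ≥ 0.80)

Power calculation (one-sample t-test, normal approximation):
z_β = d · √n - z_{α/2}
z_β = 0.4 · √100 - 1.645
z_β = 0.4 · 10.000 - 1.645
z_β = 2.355

Power = Φ(z_β) = Φ(2.355) ≈ 0.991

Effect size d = 0.4 is small by Cohen's convention (0.2/0.5/0.8).

Threshold: power ≥ 0.80 is conventionally adequate.
Power ≈ 0.99 → the study is adequately powered (power ≥ 0.80).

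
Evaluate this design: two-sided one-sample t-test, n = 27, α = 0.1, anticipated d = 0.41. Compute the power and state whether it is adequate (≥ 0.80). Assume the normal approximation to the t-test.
Power ≈ 0.69; the study is underpowered (power < 0.80)

Power calculation (one-sample t-test, normal approximation):
z_β = d · √n - z_{α/2}
z_β = 0.41 · √27 - 1.645
z_β = 0.41 · 5.196 - 1.645
z_β = 0.486

Power = Φ(z_β) = Φ(0.486) ≈ 0.686

Effect size d = 0.41 is small by Cohen's convention (0.2/0.5/0.8).

Threshold: power ≥ 0.80 is conventionally adequate.
Power ≈ 0.69 → the study is underpowered (power < 0.80).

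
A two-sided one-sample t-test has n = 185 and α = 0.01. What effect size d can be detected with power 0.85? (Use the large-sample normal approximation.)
d ≈ 0.27

Minimum detectable effect (one-sample t-test, normal approximation):
d = (z_{α/2} + z_β) / √n
d = (2.576 + 1.036) / √185
d = 3.612 / 13.601
d ≈ 0.27

By Cohen's convention (0.2 small / 0.5 medium / 0.8 large): small effect.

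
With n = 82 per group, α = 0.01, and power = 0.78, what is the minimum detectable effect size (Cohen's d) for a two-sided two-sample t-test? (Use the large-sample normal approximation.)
d ≈ 0.52

Minimum detectable effect (two-sample t-test, normal approximation):
d = (z_{α/2} + z_β) / √(n/2)
d = (2.576 + 0.772) / √(82/2)
d = 3.348 / 6.403
d ≈ 0.52

By Cohen's convention (0.2 small / 0.5 medium / 0.8 large): medium effect.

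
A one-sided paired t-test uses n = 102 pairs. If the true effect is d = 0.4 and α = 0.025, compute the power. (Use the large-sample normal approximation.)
Power ≈ 0.98

Power calculation (paired t-test, normal approximation):
z_β = d · √n - z_α
z_β = 0.4 · √102 - 1.960
z_β = 0.4 · 10.100 - 1.960
z_β = 2.080

Power = Φ(z_β) = Φ(2.080) ≈ 0.981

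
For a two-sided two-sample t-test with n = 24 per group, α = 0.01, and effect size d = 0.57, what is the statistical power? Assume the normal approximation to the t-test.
Power ≈ 0.27

Power calculation (two-sample t-test, normal approximation):
z_β = d · √(n/2) - z_{α/2}
z_β = 0.57 · √(24/2) - 2.576
z_β = 0.57 · 3.464 - 2.576
z_β = -0.601

Power = Φ(z_β) = Φ(-0.601) ≈ 0.274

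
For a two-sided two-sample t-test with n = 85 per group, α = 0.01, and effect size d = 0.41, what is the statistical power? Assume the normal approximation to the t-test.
Power ≈ 0.54

Power calculation (two-sample t-test, normal approximation):
z_β = d · √(n/2) - z_{α/2}
z_β = 0.41 · √(85/2) - 2.576
z_β = 0.41 · 6.519 - 2.576
z_β = 0.097

Power = Φ(z_β) = Φ(0.097) ≈ 0.539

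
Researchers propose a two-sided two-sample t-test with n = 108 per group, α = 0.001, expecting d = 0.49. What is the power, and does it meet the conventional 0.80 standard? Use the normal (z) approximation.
Power ≈ 0.62; the study is underpowered (power < 0.80)

Power calculation (two-sample t-test, normal approximation):
z_β = d · √(n/2) - z_{α/2}
z_β = 0.49 · √(108/2) - 3.291
z_β = 0.49 · 7.348 - 3.291
z_β = 0.310

Power = Φ(z_β) = Φ(0.310) ≈ 0.622

Effect size d = 0.49 is small by Cohen's convention (0.2/0.5/0.8).

Threshold: power ≥ 0.80 is conventionally adequate.
Power ≈ 0.62 → the study is underpowered (power < 0.80).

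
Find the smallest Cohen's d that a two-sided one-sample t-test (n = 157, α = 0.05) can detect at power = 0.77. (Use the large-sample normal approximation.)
d ≈ 0.22

Minimum detectable effect (one-sample t-test, normal approximation):
d = (z_{α/2} + z_β) / √n
d = (1.960 + 0.739) / √157
d = 2.699 / 12.530
d ≈ 0.22

By Cohen's convention (0.2 small / 0.5 medium / 0.8 large): small effect.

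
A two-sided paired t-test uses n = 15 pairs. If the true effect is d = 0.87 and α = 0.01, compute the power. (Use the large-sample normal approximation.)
Power ≈ 0.79

Power calculation (paired t-test, normal approximation):
z_β = d · √n - z_{α/2}
z_β = 0.87 · √15 - 2.576
z_β = 0.87 · 3.873 - 2.576
z_β = 0.794

Power = Φ(z_β) = Φ(0.794) ≈ 0.786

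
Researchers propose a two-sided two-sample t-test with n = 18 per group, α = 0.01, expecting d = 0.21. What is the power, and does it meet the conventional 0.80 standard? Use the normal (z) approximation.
Power ≈ 0.03; the study is underpowered (power < 0.80)

Power calculation (two-sample t-test, normal approximation):
z_β = d · √(n/2) - z_{α/2}
z_β = 0.21 · √(18/2) - 2.576
z_β = 0.21 · 3.000 - 2.576
z_β = -1.946

Power = Φ(z_β) = Φ(-1.946) ≈ 0.026

Effect size d = 0.21 is small by Cohen's convention (0.2/0.5/0.8).

Threshold: power ≥ 0.80 is conventionally adequate.
Power ≈ 0.03 → the study is underpowered (power < 0.80).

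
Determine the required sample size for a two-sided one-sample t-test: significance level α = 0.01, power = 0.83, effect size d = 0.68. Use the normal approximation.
n = 27

Sample size formula (one-sample t-test, normal approximation):
n = ((z_{α/2} + z_β) / d)²

z_{α/2} = 2.576 (for α = 0.01, two-sided)
z_β = 0.954 (for power = 0.83)
d = 0.68

n = ((2.576 + 0.954) / 0.68)²
n = (5.191)²
n ≈ 26.95
Round up to the next whole number: n = 27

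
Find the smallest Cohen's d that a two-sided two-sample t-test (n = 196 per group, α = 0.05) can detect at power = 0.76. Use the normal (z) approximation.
d ≈ 0.27

Minimum detectable effect (two-sample t-test, normal approximation):
d = (z_{α/2} + z_β) / √(n/2)
d = (1.960 + 0.706) / √(196/2)
d = 2.666 / 9.899
d ≈ 0.27

By Cohen's convention (0.2 small / 0.5 medium / 0.8 large): small effect.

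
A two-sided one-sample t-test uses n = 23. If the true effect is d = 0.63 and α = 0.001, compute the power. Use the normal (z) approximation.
Power ≈ 0.39

Power calculation (one-sample t-test, normal approximation):
z_β = d · √n - z_{α/2}
z_β = 0.63 · √23 - 3.291
z_β = 0.63 · 4.796 - 3.291
z_β = -0.269

Power = Φ(z_β) = Φ(-0.269) ≈ 0.394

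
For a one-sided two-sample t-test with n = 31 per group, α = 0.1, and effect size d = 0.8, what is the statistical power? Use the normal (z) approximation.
Power ≈ 0.97

Power calculation (two-sample t-test, normal approximation):
z_β = d · √(n/2) - z_α
z_β = 0.8 · √(31/2) - 1.282
z_β = 0.8 · 3.937 - 1.282
z_β = 1.868

Power = Φ(z_β) = Φ(1.868) ≈ 0.969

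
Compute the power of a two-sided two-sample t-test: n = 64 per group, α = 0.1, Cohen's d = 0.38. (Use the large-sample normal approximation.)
Power ≈ 0.69

Power calculation (two-sample t-test, normal approximation):
z_β = d · √(n/2) - z_{α/2}
z_β = 0.38 · √(64/2) - 1.645
z_β = 0.38 · 5.657 - 1.645
z_β = 0.505

Power = Φ(z_β) = Φ(0.505) ≈ 0.693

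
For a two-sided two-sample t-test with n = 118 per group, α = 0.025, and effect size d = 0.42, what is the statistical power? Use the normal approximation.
Power ≈ 0.84

Power calculation (two-sample t-test, normal approximation):
z_β = d · √(n/2) - z_{α/2}
z_β = 0.42 · √(118/2) - 2.241
z_β = 0.42 · 7.681 - 2.241
z_β = 0.985

Power = Φ(z_β) = Φ(0.985) ≈ 0.838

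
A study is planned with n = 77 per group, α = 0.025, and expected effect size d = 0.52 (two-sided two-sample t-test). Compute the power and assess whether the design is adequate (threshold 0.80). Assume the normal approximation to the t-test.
Power ≈ 0.84; the study is adequately powered (power ≥ 0.80)

Power calculation (two-sample t-test, normal approximation):
z_β = d · √(n/2) - z_{α/2}
z_β = 0.52 · √(77/2) - 2.241
z_β = 0.52 · 6.205 - 2.241
z_β = 0.985

Power = Φ(z_β) = Φ(0.985) ≈ 0.838

Effect size d = 0.52 is medium by Cohen's convention (0.2/0.5/0.8).

Threshold: power ≥ 0.80 is conventionally adequate.
Power ≈ 0.84 → the study is adequately powered (power ≥ 0.80).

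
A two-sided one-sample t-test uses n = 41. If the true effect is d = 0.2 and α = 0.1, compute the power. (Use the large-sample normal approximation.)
Power ≈ 0.36

Power calculation (one-sample t-test, normal approximation):
z_β = d · √n - z_{α/2}
z_β = 0.2 · √41 - 1.645
z_β = 0.2 · 6.403 - 1.645
z_β = -0.364

Power = Φ(z_β) = Φ(-0.364) ≈ 0.358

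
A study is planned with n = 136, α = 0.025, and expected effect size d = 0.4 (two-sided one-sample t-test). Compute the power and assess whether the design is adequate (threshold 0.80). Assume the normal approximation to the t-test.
Power ≈ 0.99; the study is adequately powered (power ≥ 0.80)

Power calculation (one-sample t-test, normal approximation):
z_β = d · √n - z_{α/2}
z_β = 0.4 · √136 - 2.241
z_β = 0.4 · 11.662 - 2.241
z_β = 2.423

Power = Φ(z_β) = Φ(2.423) ≈ 0.992

Effect size d = 0.4 is small by Cohen's convention (0.2/0.5/0.8).

Threshold: power ≥ 0.80 is conventionally adequate.
Power ≈ 0.99 → the study is adequately powered (power ≥ 0.80).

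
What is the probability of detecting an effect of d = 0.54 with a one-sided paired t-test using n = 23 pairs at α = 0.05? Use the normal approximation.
Power ≈ 0.83

Power calculation (paired t-test, normal approximation):
z_β = d · √n - z_α
z_β = 0.54 · √23 - 1.645
z_β = 0.54 · 4.796 - 1.645
z_β = 0.945

Power = Φ(z_β) = Φ(0.945) ≈ 0.828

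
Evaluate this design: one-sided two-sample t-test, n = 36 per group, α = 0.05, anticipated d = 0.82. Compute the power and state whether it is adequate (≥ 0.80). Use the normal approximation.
Power ≈ 0.97; the study is adequately powered (power ≥ 0.80)

Power calculation (two-sample t-test, normal approximation):
z_β = d · √(n/2) - z_α
z_β = 0.82 · √(36/2) - 1.645
z_β = 0.82 · 4.243 - 1.645
z_β = 1.834

Power = Φ(z_β) = Φ(1.834) ≈ 0.967

Effect size d = 0.82 is large by Cohen's convention (0.2/0.5/0.8).

Threshold: power ≥ 0.80 is conventionally adequate.
Power ≈ 0.97 → the study is adequately powered (power ≥ 0.80).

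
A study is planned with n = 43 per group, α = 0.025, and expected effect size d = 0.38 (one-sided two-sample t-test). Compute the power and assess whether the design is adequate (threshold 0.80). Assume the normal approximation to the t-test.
Power ≈ 0.42; the study is underpowered (power < 0.80)

Power calculation (two-sample t-test, normal approximation):
z_β = d · √(n/2) - z_α
z_β = 0.38 · √(43/2) - 1.960
z_β = 0.38 · 4.637 - 1.960
z_β = -0.198

Power = Φ(z_β) = Φ(-0.198) ≈ 0.422

Effect size d = 0.38 is small by Cohen's convention (0.2/0.5/0.8).

Threshold: power ≥ 0.80 is conventionally adequate.
Power ≈ 0.42 → the study is underpowered (power < 0.80).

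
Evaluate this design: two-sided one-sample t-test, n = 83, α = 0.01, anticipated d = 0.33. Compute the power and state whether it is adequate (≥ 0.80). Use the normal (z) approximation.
Power ≈ 0.67; the study is underpowered (power < 0.80)

Power calculation (one-sample t-test, normal approximation):
z_β = d · √n - z_{α/2}
z_β = 0.33 · √83 - 2.576
z_β = 0.33 · 9.110 - 2.576
z_β = 0.431

Power = Φ(z_β) = Φ(0.431) ≈ 0.667

Effect size d = 0.33 is small by Cohen's convention (0.2/0.5/0.8).

Threshold: power ≥ 0.80 is conventionally adequate.
Power ≈ 0.67 → the study is underpowered (power < 0.80).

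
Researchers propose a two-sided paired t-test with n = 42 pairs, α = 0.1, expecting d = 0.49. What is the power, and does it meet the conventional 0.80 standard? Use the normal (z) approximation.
Power ≈ 0.94; the study is adequately powered (power ≥ 0.80)

Power calculation (paired t-test, normal approximation):
z_β = d · √n - z_{α/2}
z_β = 0.49 · √42 - 1.645
z_β = 0.49 · 6.481 - 1.645
z_β = 1.531

Power = Φ(z_β) = Φ(1.531) ≈ 0.937

Effect size d = 0.49 is small by Cohen's convention (0.2/0.5/0.8).

Threshold: power ≥ 0.80 is conventionally adequate.
Power ≈ 0.94 → the study is adequately powered (power ≥ 0.80).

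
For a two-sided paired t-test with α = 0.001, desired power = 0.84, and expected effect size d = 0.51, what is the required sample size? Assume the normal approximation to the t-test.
n = 71 pairs

Sample size formula (paired t-test, normal approximation):
n = ((z_{α/2} + z_β) / d)²

z_{α/2} = 3.291 (for α = 0.001, two-sided)
z_β = 0.994 (for power = 0.84)
d = 0.51

n = ((3.291 + 0.994) / 0.51)²
n = (8.402)²
n ≈ 70.59
Round up to the next whole number: n = 71 pairs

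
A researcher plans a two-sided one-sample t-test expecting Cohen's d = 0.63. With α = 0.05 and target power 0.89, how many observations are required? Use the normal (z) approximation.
n = 26

Sample size formula (one-sample t-test, normal approximation):
n = ((z_{α/2} + z_β) / d)²

z_{α/2} = 1.960 (for α = 0.05, two-sided)
z_β = 1.227 (for power = 0.89)
d = 0.63

n = ((1.960 + 1.227) / 0.63)²
n = (5.059)²
n ≈ 25.59
Round up to the next whole number: n = 26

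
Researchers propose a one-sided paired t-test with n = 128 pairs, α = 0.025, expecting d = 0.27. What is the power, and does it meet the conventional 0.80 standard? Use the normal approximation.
Power ≈ 0.86; the study is adequately powered (power ≥ 0.80)

Power calculation (paired t-test, normal approximation):
z_β = d · √n - z_α
z_β = 0.27 · √128 - 1.960
z_β = 0.27 · 11.314 - 1.960
z_β = 1.095

Power = Φ(z_β) = Φ(1.095) ≈ 0.863

Effect size d = 0.27 is small by Cohen's convention (0.2/0.5/0.8).

Threshold: power ≥ 0.80 is conventionally adequate.
Power ≈ 0.86 → the study is adequately powered (power ≥ 0.80).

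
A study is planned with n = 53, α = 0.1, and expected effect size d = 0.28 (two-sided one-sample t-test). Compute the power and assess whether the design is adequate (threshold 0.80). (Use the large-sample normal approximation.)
Power ≈ 0.65; the study is underpowered (power < 0.80)

Power calculation (one-sample t-test, normal approximation):
z_β = d · √n - z_{α/2}
z_β = 0.28 · √53 - 1.645
z_β = 0.28 · 7.280 - 1.645
z_β = 0.394

Power = Φ(z_β) = Φ(0.394) ≈ 0.653

Effect size d = 0.28 is small by Cohen's convention (0.2/0.5/0.8).

Threshold: power ≥ 0.80 is conventionally adequate.
Power ≈ 0.65 → the study is underpowered (power < 0.80).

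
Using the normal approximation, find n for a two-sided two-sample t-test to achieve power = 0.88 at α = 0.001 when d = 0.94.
n = 46 per group

Sample size formula (two-sample t-test, normal approximation):
n = 2 · ((z_{α/2} + z_β) / d)²

z_{α/2} = 3.291 (for α = 0.001, two-sided)
z_β = 1.175 (for power = 0.88)
d = 0.94

n = 2 · ((3.291 + 1.175) / 0.94)²
n = 2 · (4.751)²
n ≈ 45.14
Round up to the next whole number: n = 46 per group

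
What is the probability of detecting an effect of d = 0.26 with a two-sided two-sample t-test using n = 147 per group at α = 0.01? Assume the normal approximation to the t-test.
Power ≈ 0.36

Power calculation (two-sample t-test, normal approximation):
z_β = d · √(n/2) - z_{α/2}
z_β = 0.26 · √(147/2) - 2.576
z_β = 0.26 · 8.573 - 2.576
z_β = -0.347

Power = Φ(z_β) = Φ(-0.347) ≈ 0.364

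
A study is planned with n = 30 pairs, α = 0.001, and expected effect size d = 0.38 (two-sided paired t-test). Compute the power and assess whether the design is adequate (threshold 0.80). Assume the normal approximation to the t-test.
Power ≈ 0.11; the study is underpowered (power < 0.80)

Power calculation (paired t-test, normal approximation):
z_β = d · √n - z_{α/2}
z_β = 0.38 · √30 - 3.291
z_β = 0.38 · 5.477 - 3.291
z_β = -1.209

Power = Φ(z_β) = Φ(-1.209) ≈ 0.113

Effect size d = 0.38 is small by Cohen's convention (0.2/0.5/0.8).

Threshold: power ≥ 0.80 is conventionally adequate.
Power ≈ 0.11 → the study is underpowered (power < 0.80).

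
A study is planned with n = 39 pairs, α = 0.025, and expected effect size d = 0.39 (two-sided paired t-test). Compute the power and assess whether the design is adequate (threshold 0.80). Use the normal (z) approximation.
Power ≈ 0.58; the study is underpowered (power < 0.80)

Power calculation (paired t-test, normal approximation):
z_β = d · √n - z_{α/2}
z_β = 0.39 · √39 - 2.241
z_β = 0.39 · 6.245 - 2.241
z_β = 0.194

Power = Φ(z_β) = Φ(0.194) ≈ 0.577

Effect size d = 0.39 is small by Cohen's convention (0.2/0.5/0.8).

Threshold: power ≥ 0.80 is conventionally adequate.
Power ≈ 0.58 → the study is underpowered (power < 0.80).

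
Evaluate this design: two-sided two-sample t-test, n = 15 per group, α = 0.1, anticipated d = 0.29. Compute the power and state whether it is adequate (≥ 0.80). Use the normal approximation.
Power ≈ 0.20; the study is underpowered (power < 0.80)

Power calculation (two-sample t-test, normal approximation):
z_β = d · √(n/2) - z_{α/2}
z_β = 0.29 · √(15/2) - 1.645
z_β = 0.29 · 2.739 - 1.645
z_β = -0.851

Power = Φ(z_β) = Φ(-0.851) ≈ 0.197

Effect size d = 0.29 is small by Cohen's convention (0.2/0.5/0.8).

Threshold: power ≥ 0.80 is conventionally adequate.
Power ≈ 0.20 → the study is underpowered (power < 0.80).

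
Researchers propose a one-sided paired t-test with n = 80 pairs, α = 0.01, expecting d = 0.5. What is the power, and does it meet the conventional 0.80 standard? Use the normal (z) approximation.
Power ≈ 0.98; the study is adequately powered (power ≥ 0.80)

Power calculation (paired t-test, normal approximation):
z_β = d · √n - z_α
z_β = 0.5 · √80 - 2.326
z_β = 0.5 · 8.944 - 2.326
z_β = 2.146

Power = Φ(z_β) = Φ(2.146) ≈ 0.984

Effect size d = 0.5 is medium by Cohen's convention (0.2/0.5/0.8).

Threshold: power ≥ 0.80 is conventionally adequate.
Power ≈ 0.98 → the study is adequately powered (power ≥ 0.80).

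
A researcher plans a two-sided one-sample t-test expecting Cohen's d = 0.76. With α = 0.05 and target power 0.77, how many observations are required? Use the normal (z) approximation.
n = 13

Sample size formula (one-sample t-test, normal approximation):
n = ((z_{α/2} + z_β) / d)²

z_{α/2} = 1.960 (for α = 0.05, two-sided)
z_β = 0.739 (for power = 0.77)
d = 0.76

n = ((1.960 + 0.739) / 0.76)²
n = (3.551)²
n ≈ 12.61
Round up to the next whole number: n = 13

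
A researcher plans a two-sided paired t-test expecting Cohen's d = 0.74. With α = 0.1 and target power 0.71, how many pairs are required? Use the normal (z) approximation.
n = 9 pairs

Sample size formula (paired t-test, normal approximation):
n = ((z_{α/2} + z_β) / d)²

z_{α/2} = 1.645 (for α = 0.1, two-sided)
z_β = 0.553 (for power = 0.71)
d = 0.74

n = ((1.645 + 0.553) / 0.74)²
n = (2.970)²
n ≈ 8.82
Round up to the next whole number: n = 9 pairs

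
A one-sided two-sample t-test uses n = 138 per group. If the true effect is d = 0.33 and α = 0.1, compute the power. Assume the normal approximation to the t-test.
Power ≈ 0.93

Power calculation (two-sample t-test, normal approximation):
z_β = d · √(n/2) - z_α
z_β = 0.33 · √(138/2) - 1.282
z_β = 0.33 · 8.307 - 1.282
z_β = 1.460

Power = Φ(z_β) = Φ(1.460) ≈ 0.928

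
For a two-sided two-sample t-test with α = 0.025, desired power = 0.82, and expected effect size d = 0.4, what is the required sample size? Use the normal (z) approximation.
n = 125 per group

Sample size formula (two-sample t-test, normal approximation):
n = 2 · ((z_{α/2} + z_β) / d)²

z_{α/2} = 2.241 (for α = 0.025, two-sided)
z_β = 0.915 (for power = 0.82)
d = 0.4

n = 2 · ((2.241 + 0.915) / 0.4)²
n = 2 · (7.890)²
n ≈ 124.50
Round up to the next whole number: n = 125 per group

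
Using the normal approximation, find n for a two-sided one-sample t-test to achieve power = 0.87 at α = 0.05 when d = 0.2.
n = 239

Sample size formula (one-sample t-test, normal approximation):
n = ((z_{α/2} + z_β) / d)²

z_{α/2} = 1.960 (for α = 0.05, two-sided)
z_β = 1.126 (for power = 0.87)
d = 0.2

n = ((1.960 + 1.126) / 0.2)²
n = (15.430)²
n ≈ 238.08
Round up to the next whole number: n = 239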